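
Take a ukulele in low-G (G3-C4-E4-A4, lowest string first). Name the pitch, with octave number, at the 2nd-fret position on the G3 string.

A3

Each fret is one semitone, so G3 + 2 = A3.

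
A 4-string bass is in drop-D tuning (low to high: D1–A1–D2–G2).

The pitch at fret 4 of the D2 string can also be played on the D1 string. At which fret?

16

D2 at fret 4 is D2 + 4 semitones = F#2.
The open D1 string is 12 semitones below the open D2, so the same pitch on the D1 string lies at fret 4 + 12 = 16.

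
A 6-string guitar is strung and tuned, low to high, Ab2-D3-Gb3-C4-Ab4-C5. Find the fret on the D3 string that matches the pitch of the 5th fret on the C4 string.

C4 at fret 5 is C4 + 5 semitones = F4.
The open D3 string is 10 semitones below the open C4, so the same pitch on the D3 string lies at fret 5 + 10 = 15.

15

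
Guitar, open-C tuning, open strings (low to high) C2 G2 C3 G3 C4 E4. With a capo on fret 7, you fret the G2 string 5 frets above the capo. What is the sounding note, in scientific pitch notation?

The capo raises the open G2 by 7 semitones to D3; fretting 5 more gives G2 + 7 + 5 = G2 + 12 semitones = G3.

G3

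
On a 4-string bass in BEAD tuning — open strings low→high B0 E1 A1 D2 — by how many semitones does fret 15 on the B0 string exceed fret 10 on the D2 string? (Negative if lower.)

-10 semitones

B0 at fret 15 → D2 (MIDI 38); D2 at fret 10 → C3 (MIDI 48).
38 − 48 = -10, so the two pitches are 10 semitones apart.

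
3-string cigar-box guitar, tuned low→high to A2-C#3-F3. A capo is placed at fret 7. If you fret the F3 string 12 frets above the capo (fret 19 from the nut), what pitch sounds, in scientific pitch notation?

The capo raises the open F3 by 7 semitones to C4; fretting 12 more gives F3 + 7 + 12 = F3 + 19 semitones = C5.

C5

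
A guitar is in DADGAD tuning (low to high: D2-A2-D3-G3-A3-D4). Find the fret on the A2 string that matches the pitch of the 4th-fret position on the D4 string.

21

Fret 4 on D4 is MIDI 62 + 4 = 66 (F#4). On the A2 string (open MIDI 45), that pitch is 66 − 45 = fret 21.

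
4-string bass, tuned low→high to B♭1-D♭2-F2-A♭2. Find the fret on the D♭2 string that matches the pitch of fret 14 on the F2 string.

Fret 14 on F2 is MIDI 41 + 14 = 55 (G3). On the D♭2 string (open MIDI 37), that pitch is 55 − 37 = fret 18.

18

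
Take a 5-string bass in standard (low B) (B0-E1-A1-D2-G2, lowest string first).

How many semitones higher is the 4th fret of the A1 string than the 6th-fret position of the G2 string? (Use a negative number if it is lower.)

-12 semitones

A1 at fret 4 → C♯2 (MIDI 37); G2 at fret 6 → C♯3 (MIDI 49).
37 − 49 = -12, so the two pitches are 12 semitones apart.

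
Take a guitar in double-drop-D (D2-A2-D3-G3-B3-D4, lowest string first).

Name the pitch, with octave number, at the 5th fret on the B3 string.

B3 is MIDI 59. Adding 5 gives 64, which is E4.

E4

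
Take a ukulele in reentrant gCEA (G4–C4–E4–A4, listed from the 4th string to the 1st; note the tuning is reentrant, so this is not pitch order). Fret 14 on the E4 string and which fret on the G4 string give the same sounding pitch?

11

E4 at fret 14 is E4 + 14 semitones = F♯5.
The open G4 string is 3 semitones above the open E4, so the same pitch on the G4 string lies at fret 14 − 3 = 11.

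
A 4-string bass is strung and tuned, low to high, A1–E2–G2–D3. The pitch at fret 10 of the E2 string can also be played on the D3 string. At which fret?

E2 at fret 10 is E2 + 10 semitones = D3.
The open D3 string is 10 semitones above the open E2, so the same pitch on the D3 string lies at fret 10 − 10 = 0.

0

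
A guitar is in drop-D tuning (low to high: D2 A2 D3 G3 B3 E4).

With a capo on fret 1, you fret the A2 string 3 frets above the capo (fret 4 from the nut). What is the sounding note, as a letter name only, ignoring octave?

C#

The capo raises the open A2 by 1 semitone to A#2; fretting 3 more gives A2 + 1 + 3 = A2 + 4 semitones, landing on C#.
(Also written Db.)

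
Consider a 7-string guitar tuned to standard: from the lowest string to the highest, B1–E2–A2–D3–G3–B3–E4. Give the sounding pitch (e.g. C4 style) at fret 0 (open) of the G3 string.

G3

Fret 0 is the open string itself, so the pitch is just G3.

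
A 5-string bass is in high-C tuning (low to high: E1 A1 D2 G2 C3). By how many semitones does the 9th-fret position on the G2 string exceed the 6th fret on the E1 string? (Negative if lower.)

18 semitones

G2 at fret 9 → E3 (MIDI 52); E1 at fret 6 → A#1 (MIDI 34).
52 − 34 = 18, so the two pitches are 18 semitones apart.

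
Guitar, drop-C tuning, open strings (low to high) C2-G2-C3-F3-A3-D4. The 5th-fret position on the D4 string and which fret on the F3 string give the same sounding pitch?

Fret 5 on D4 is MIDI 62 + 5 = 67 (G4). On the F3 string (open MIDI 53), that pitch is 67 − 53 = fret 14.

14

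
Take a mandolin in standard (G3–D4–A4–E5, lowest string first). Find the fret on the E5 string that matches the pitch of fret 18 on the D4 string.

Fret 18 on D4 is MIDI 62 + 18 = 80 (G#5). On the E5 string (open MIDI 76), that pitch is 80 − 76 = fret 4.

4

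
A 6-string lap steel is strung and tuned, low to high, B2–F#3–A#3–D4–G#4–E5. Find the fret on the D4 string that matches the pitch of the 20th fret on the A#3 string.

Fret 20 on A#3 is MIDI 58 + 20 = 78 (F#5). On the D4 string (open MIDI 62), that pitch is 78 − 62 = fret 16.

16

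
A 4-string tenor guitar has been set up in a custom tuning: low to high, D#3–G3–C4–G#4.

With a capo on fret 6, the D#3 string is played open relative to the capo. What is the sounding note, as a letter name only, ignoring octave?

The capo raises the open D#3 by 6 semitones to A3; fretting 0 more gives D#3 + 6 + 0 = D#3 + 6 semitones, landing on A.

A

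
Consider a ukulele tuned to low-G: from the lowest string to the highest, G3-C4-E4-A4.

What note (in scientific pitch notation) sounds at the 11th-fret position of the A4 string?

A4 is MIDI 69. Adding 11 gives 80, which is G♯5.
(Equivalently spelled A♭5.)

G♯5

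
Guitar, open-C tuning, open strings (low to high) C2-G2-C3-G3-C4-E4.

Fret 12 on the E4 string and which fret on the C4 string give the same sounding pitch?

Fret 12 on E4 is MIDI 64 + 12 = 76 (E5). On the C4 string (open MIDI 60), that pitch is 76 − 60 = fret 16.

16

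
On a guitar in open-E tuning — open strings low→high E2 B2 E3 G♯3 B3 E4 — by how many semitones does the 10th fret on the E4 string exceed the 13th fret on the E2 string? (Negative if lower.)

21 semitones

E4 at fret 10 → D5 (MIDI 74); E2 at fret 13 → F3 (MIDI 53).
74 − 53 = 21, so the two pitches are 21 semitones apart.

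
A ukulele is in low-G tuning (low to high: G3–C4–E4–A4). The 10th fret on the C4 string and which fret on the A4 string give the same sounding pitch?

C4 at fret 10 is C4 + 10 semitones = A#4.
The open A4 string is 9 semitones above the open C4, so the same pitch on the A4 string lies at fret 10 − 9 = 1.

1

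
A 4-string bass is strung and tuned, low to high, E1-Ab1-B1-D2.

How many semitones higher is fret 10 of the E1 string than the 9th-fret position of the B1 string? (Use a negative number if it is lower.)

E1 at fret 10 → D2 (MIDI 38); B1 at fret 9 → Ab2 (MIDI 44).
38 − 44 = -6, so the two pitches are 6 semitones apart.

-6 semitones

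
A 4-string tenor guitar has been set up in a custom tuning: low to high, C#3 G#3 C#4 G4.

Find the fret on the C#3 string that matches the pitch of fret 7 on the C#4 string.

C#4 at fret 7 is C#4 + 7 semitones = G#4.
The open C#3 string is 12 semitones below the open C#4, so the same pitch on the C#3 string lies at fret 7 + 12 = 19.

19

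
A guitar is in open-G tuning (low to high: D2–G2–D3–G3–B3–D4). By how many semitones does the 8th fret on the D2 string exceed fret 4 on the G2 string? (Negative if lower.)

D2 at fret 8 → A#2 (MIDI 46); G2 at fret 4 → B2 (MIDI 47).
46 − 47 = -1, so the two pitches are 1 semitone apart.

-1 semitone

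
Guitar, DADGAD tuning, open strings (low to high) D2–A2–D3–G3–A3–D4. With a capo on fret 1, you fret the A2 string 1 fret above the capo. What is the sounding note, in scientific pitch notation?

The capo raises the open A2 by 1 semitone to A♯2; fretting 1 more gives A2 + 1 + 1 = A2 + 2 semitones = B2.

B2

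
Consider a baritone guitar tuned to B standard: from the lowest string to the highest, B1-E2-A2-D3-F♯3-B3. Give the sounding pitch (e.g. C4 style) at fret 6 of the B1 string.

The open B1 string plus 6 semitones: B–C–C#–D–D#–E–F.
The walk passes from B into C once, so the octave number goes from 1 to 2.

F2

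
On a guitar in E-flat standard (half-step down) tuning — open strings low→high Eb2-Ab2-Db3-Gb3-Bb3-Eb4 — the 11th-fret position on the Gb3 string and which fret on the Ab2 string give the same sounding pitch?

Fret 11 on Gb3 is MIDI 54 + 11 = 65 (F4). On the Ab2 string (open MIDI 44), that pitch is 65 − 44 = fret 21.

21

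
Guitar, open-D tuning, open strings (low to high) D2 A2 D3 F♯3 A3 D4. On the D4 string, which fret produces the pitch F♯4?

4

F♯4 is 4 semitones above the open D4 (D–D#–E–F–F#), so it sits at fret 4.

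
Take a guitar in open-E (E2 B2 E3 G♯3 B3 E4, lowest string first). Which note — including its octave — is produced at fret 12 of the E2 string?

The open E2 string plus 12 semitones: E–F–F#–G–…–D–D#–E.
The walk passes from B into C once, so the octave number goes from 2 to 3.

E3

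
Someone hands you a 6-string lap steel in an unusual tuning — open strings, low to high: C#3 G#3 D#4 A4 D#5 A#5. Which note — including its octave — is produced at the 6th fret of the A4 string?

The open A4 string plus 6 semitones: A–A#–B–C–C#–D–D#.
The walk passes from B into C once, so the octave number goes from 4 to 5.

D#5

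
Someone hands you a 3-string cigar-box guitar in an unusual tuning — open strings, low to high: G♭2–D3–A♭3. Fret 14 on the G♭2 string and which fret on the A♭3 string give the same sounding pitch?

0

G♭2 at fret 14 is G♭2 + 14 semitones = A♭3.
The open A♭3 string is 14 semitones above the open G♭2, so the same pitch on the A♭3 string lies at fret 14 − 14 = 0.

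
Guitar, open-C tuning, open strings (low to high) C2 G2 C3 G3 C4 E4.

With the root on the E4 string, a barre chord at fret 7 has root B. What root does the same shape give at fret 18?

Moving from fret 7 to fret 18 shifts the root by 11 semitones.
B up 11 semitones is A♯.

A♯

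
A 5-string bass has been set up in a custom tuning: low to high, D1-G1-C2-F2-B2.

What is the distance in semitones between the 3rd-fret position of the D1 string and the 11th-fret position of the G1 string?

13 semitones

D1 at fret 3 → F1 (MIDI 29); G1 at fret 11 → F#2 (MIDI 42).
29 − 42 = -13, so the two pitches are 13 semitones apart, with F#2 the higher.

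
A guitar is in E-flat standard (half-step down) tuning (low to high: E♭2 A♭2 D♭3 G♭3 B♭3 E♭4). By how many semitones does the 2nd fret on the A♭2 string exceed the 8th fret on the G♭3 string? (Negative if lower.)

A♭2 at fret 2 → B♭2 (MIDI 46); G♭3 at fret 8 → D4 (MIDI 62).
46 − 62 = -16, so the two pitches are 16 semitones apart.

-16 semitones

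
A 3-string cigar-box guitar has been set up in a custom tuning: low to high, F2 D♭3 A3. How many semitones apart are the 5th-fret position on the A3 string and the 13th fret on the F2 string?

A3 at fret 5 → D4 (MIDI 62); F2 at fret 13 → G♭3 (MIDI 54).
62 − 54 = 8, so the two pitches are 8 semitones apart, with D4 the higher.

8 semitones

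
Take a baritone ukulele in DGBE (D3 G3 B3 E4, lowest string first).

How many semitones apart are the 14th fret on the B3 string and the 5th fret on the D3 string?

B3 at fret 14 → C#5 (MIDI 73); D3 at fret 5 → G3 (MIDI 55).
73 − 55 = 18, so the two pitches are 18 semitones apart, with C#5 the higher.

18 semitones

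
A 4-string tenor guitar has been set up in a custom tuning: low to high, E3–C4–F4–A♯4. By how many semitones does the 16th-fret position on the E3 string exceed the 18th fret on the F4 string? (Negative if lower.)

-15 semitones

E3 at fret 16 → G♯4 (MIDI 68); F4 at fret 18 → B5 (MIDI 83).
68 − 83 = -15, so the two pitches are 15 semitones apart.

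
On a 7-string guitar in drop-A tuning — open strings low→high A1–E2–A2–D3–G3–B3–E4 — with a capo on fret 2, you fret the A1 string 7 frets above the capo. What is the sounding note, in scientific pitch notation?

The capo raises the open A1 by 2 semitones to B1; fretting 7 more gives A1 + 2 + 7 = A1 + 9 semitones = F#2.

F#2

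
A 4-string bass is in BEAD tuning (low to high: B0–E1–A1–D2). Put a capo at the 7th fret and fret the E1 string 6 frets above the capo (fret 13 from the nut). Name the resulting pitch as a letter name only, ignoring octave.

The capo raises the open E1 by 7 semitones to B1; fretting 6 more gives E1 + 7 + 6 = E1 + 13 semitones, landing on F.

F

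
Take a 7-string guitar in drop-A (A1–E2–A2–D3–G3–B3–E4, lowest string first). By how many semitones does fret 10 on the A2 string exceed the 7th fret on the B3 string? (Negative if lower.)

A2 at fret 10 → G3 (MIDI 55); B3 at fret 7 → F♯4 (MIDI 66).
55 − 66 = -11, so the two pitches are 11 semitones apart.

-11 semitones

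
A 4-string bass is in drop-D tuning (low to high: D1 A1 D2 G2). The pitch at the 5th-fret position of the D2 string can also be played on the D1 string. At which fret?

D2 at fret 5 is D2 + 5 semitones = G2.
The open D1 string is 12 semitones below the open D2, so the same pitch on the D1 string lies at fret 5 + 12 = 17.

17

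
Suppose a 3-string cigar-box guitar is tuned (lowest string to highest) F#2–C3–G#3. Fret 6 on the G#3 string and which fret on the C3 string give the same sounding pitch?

14

Fret 6 on G#3 is MIDI 56 + 6 = 62 (D4). On the C3 string (open MIDI 48), that pitch is 62 − 48 = fret 14.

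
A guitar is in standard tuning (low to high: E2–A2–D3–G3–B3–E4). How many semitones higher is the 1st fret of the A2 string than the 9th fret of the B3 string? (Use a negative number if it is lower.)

-22 semitones

A2 at fret 1 → A#2 (MIDI 46); B3 at fret 9 → G#4 (MIDI 68).
46 − 68 = -22, so the two pitches are 22 semitones apart.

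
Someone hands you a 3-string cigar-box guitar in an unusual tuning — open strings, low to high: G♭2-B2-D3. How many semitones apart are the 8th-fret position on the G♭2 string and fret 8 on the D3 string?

8 semitones

G♭2 at fret 8 → D3 (MIDI 50); D3 at fret 8 → B♭3 (MIDI 58).
50 − 58 = -8, so the two pitches are 8 semitones apart, with B♭3 the higher.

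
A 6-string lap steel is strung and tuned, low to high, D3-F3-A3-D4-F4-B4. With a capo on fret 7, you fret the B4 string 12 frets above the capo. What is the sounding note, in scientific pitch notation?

The capo raises the open B4 by 7 semitones to F♯5; fretting 12 more gives B4 + 7 + 12 = B4 + 19 semitones = F♯6.
(Also written G♭.)

F♯6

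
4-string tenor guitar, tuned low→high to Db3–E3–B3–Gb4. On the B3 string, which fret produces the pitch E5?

17

E5 is 17 semitones above the open B3 (B–C–Db–D–…–D–Eb–E), so it sits at fret 17.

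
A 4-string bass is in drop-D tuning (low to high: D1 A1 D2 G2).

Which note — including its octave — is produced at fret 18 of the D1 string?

G#2

Each fret is one semitone, so D1 + 18 = G#2.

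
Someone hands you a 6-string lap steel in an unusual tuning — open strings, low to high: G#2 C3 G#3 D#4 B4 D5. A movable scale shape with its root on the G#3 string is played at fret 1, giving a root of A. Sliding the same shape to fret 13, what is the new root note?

A

Moving from fret 1 to fret 13 shifts the root by 12 semitones.
A up 12 semitones is A.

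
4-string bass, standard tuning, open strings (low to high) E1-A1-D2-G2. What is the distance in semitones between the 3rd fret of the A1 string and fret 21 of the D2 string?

A1 at fret 3 → C2 (MIDI 36); D2 at fret 21 → B3 (MIDI 59).
36 − 59 = -23, so the two pitches are 23 semitones apart, with B3 the higher.

23 semitones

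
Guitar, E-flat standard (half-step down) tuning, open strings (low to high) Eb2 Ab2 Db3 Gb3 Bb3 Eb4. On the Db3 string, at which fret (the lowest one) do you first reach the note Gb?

From Db3, count semitones up the chromatic scale until reaching Gb: Db–D–Eb–E–F–Gb — 5 steps.

5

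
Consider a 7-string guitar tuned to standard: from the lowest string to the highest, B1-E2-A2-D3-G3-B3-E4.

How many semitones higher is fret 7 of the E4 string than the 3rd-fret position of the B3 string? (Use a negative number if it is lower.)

9 semitones

E4 at fret 7 → B4 (MIDI 71); B3 at fret 3 → D4 (MIDI 62).
71 − 62 = 9, so the two pitches are 9 semitones apart.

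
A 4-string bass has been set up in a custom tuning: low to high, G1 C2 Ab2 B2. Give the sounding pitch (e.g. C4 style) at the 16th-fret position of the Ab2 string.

Ab2 is MIDI 44. Adding 16 gives 60, which is C4.

C4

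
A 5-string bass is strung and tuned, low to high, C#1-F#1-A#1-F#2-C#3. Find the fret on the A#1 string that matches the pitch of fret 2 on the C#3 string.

17

C#3 at fret 2 is C#3 + 2 semitones = D#3.
The open A#1 string is 15 semitones below the open C#3, so the same pitch on the A#1 string lies at fret 2 + 15 = 17.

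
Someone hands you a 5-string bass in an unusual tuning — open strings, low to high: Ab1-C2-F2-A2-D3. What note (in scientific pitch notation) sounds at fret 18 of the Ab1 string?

Each fret is one semitone, so Ab1 + 18 = D3.

D3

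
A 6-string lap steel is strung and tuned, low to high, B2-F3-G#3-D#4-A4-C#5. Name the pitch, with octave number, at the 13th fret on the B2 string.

C4

Each fret is one semitone, so B2 + 13 = C4.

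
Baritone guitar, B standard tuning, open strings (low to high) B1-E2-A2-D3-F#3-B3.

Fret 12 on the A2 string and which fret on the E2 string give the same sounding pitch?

17

A2 at fret 12 is A2 + 12 semitones = A3.
The open E2 string is 5 semitones below the open A2, so the same pitch on the E2 string lies at fret 12 + 5 = 17.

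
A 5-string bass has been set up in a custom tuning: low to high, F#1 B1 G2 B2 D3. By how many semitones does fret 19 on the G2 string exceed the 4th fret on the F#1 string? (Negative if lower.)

28 semitones

G2 at fret 19 → D4 (MIDI 62); F#1 at fret 4 → A#1 (MIDI 34).
62 − 34 = 28, so the two pitches are 28 semitones apart.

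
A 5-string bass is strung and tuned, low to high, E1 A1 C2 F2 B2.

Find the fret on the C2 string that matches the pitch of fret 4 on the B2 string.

B2 at fret 4 is B2 + 4 semitones = D♯3.
The open C2 string is 11 semitones below the open B2, so the same pitch on the C2 string lies at fret 4 + 11 = 15.

15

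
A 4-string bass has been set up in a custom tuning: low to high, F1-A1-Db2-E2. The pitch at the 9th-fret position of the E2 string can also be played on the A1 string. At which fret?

Fret 9 on E2 is MIDI 40 + 9 = 49 (Db3). On the A1 string (open MIDI 33), that pitch is 49 − 33 = fret 16.

16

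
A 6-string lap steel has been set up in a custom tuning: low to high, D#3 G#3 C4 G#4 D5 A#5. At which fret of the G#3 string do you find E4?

8

E4 is 8 semitones above the open G#3 (G#–A–A#–B–C–C#–D–D#–E), so it sits at fret 8.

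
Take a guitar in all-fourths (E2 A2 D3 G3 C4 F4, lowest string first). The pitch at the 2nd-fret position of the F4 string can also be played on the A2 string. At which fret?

22

Fret 2 on F4 is MIDI 65 + 2 = 67 (G4). On the A2 string (open MIDI 45), that pitch is 67 − 45 = fret 22.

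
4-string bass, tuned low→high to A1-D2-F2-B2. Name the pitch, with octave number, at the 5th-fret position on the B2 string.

E3

Each fret is one semitone, so B2 + 5 = E3.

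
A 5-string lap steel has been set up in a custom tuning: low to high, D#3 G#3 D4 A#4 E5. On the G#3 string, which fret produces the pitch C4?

C4 is 4 semitones above the open G#3 (G#–A–A#–B–C), so it sits at fret 4.

4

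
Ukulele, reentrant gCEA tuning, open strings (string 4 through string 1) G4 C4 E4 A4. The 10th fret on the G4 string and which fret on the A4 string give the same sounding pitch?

8

G4 at fret 10 is G4 + 10 semitones = F5.
The open A4 string is 2 semitones above the open G4, so the same pitch on the A4 string lies at fret 10 − 2 = 8.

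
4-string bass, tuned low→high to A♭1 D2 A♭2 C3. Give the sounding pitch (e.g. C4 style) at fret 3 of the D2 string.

Each fret is one semitone, so D2 + 3 = F2.

F2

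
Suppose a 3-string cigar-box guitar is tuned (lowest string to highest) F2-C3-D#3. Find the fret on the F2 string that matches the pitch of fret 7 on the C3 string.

14

C3 at fret 7 is C3 + 7 semitones = G3.
The open F2 string is 7 semitones below the open C3, so the same pitch on the F2 string lies at fret 7 + 7 = 14.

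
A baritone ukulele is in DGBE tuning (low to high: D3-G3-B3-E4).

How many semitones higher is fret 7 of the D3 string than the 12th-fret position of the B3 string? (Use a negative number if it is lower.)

D3 at fret 7 → A3 (MIDI 57); B3 at fret 12 → B4 (MIDI 71).
57 − 71 = -14, so the two pitches are 14 semitones apart.

-14 semitones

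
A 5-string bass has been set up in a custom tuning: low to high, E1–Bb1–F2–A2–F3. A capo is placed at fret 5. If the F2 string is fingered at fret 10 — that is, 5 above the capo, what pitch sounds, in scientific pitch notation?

Eb3

The capo raises the open F2 by 5 semitones to Bb2; fretting 5 more gives F2 + 5 + 5 = F2 + 10 semitones = Eb3.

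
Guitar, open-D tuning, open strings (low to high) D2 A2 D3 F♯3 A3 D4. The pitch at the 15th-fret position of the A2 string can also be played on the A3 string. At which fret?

3

Fret 15 on A2 is MIDI 45 + 15 = 60 (C4). On the A3 string (open MIDI 57), that pitch is 60 − 57 = fret 3.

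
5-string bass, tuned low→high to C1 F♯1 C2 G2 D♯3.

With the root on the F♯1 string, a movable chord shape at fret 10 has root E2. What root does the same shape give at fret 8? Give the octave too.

Moving from fret 10 to fret 8 shifts the root by -2 semitones.
E2 down 2 semitones is D2.

D2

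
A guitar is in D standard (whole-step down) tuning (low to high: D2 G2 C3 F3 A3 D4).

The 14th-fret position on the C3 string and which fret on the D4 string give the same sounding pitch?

Fret 14 on C3 is MIDI 48 + 14 = 62 (D4). On the D4 string (open MIDI 62), that pitch is 62 − 62 = fret 0.

0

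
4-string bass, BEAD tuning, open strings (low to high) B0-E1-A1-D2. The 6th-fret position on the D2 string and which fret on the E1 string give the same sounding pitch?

Fret 6 on D2 is MIDI 38 + 6 = 44 (G#2). On the E1 string (open MIDI 28), that pitch is 44 − 28 = fret 16.

16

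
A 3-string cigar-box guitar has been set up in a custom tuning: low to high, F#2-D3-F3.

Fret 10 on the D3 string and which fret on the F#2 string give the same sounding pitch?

18

Fret 10 on D3 is MIDI 50 + 10 = 60 (C4). On the F#2 string (open MIDI 42), that pitch is 60 − 42 = fret 18.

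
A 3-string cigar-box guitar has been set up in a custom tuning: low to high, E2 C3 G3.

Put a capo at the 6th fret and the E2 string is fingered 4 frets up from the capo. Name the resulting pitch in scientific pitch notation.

D3

The capo raises the open E2 by 6 semitones to A#2; fretting 4 more gives E2 + 6 + 4 = E2 + 10 semitones = D3.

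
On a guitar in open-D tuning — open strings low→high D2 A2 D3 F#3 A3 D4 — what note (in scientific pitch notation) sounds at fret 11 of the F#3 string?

Each fret is one semitone, so F#3 + 11 = F4.

F4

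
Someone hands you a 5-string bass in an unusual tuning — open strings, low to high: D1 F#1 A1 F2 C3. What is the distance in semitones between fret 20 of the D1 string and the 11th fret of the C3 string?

13 semitones

D1 at fret 20 → A#2 (MIDI 46); C3 at fret 11 → B3 (MIDI 59).
46 − 59 = -13, so the two pitches are 13 semitones apart, with B3 the higher.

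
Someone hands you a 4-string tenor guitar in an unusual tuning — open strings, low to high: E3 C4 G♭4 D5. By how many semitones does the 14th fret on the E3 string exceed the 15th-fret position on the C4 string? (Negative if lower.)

E3 at fret 14 → G♭4 (MIDI 66); C4 at fret 15 → E♭5 (MIDI 75).
66 − 75 = -9, so the two pitches are 9 semitones apart.

-9 semitones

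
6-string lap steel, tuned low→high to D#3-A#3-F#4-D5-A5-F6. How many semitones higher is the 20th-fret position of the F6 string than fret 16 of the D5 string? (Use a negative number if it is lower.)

F6 at fret 20 → C#8 (MIDI 109); D5 at fret 16 → F#6 (MIDI 90).
109 − 90 = 19, so the two pitches are 19 semitones apart.

19 semitones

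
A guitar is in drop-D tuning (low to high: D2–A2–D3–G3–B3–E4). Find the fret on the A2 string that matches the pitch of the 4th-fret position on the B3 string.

18

Fret 4 on B3 is MIDI 59 + 4 = 63 (D#4). On the A2 string (open MIDI 45), that pitch is 63 − 45 = fret 18.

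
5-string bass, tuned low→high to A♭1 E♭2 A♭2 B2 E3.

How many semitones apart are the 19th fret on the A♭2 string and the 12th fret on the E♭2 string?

12 semitones

A♭2 at fret 19 → E♭4 (MIDI 63); E♭2 at fret 12 → E♭3 (MIDI 51).
63 − 51 = 12, so the two pitches are 12 semitones apart, with E♭4 the higher.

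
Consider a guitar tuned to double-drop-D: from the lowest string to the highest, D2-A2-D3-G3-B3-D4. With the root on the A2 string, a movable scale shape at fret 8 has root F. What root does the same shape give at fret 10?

G

Moving from fret 8 to fret 10 shifts the root by 2 semitones.
F up 2 semitones is G.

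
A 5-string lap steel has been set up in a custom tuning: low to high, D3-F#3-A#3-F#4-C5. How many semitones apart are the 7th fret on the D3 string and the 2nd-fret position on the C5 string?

D3 at fret 7 → A3 (MIDI 57); C5 at fret 2 → D5 (MIDI 74).
57 − 74 = -17, so the two pitches are 17 semitones apart, with D5 the higher.

17 semitones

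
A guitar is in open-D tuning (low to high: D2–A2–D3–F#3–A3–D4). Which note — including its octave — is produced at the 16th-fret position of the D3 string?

D3 is MIDI 50. Adding 16 gives 66, which is F#4.

F#4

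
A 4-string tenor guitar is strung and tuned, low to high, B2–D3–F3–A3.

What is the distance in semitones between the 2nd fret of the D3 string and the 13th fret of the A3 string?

D3 at fret 2 → E3 (MIDI 52); A3 at fret 13 → A#4 (MIDI 70).
52 − 70 = -18, so the two pitches are 18 semitones apart, with A#4 the higher.

18 semitones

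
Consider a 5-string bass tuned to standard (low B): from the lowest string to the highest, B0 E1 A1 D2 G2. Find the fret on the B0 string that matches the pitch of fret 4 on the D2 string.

19

Fret 4 on D2 is MIDI 38 + 4 = 42 (F#2). On the B0 string (open MIDI 23), that pitch is 42 − 23 = fret 19.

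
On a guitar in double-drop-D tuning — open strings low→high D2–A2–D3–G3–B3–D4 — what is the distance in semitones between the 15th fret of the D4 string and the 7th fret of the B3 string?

D4 at fret 15 → F5 (MIDI 77); B3 at fret 7 → F#4 (MIDI 66).
77 − 66 = 11, so the two pitches are 11 semitones apart, with F5 the higher.

11 semitones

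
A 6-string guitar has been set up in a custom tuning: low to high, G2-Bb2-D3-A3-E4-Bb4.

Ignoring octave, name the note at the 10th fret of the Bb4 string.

Each fret is one semitone, so Bb4 + 10 = Ab.
(Equivalently spelled G#.)

Ab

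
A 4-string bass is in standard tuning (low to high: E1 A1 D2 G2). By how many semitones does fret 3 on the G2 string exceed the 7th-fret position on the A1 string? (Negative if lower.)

G2 at fret 3 → A♯2 (MIDI 46); A1 at fret 7 → E2 (MIDI 40).
46 − 40 = 6, so the two pitches are 6 semitones apart.

6 semitones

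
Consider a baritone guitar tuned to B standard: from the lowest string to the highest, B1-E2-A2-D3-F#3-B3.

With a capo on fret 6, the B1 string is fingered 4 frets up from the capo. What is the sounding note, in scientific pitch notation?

A2

The capo raises the open B1 by 6 semitones to F2; fretting 4 more gives B1 + 6 + 4 = B1 + 10 semitones = A2.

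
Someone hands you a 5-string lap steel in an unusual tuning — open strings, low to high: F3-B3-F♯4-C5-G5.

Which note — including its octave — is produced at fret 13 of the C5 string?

C♯6

The open C5 string plus 13 semitones: C–C#–D–D#–…–B–C–C#.
The walk passes from B into C once, so the octave number goes from 5 to 6.
(Equivalently spelled D♭6.)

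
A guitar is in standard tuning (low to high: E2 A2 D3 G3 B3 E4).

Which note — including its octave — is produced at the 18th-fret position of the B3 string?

B3 is MIDI 59. Adding 18 gives 77, which is F5.

F5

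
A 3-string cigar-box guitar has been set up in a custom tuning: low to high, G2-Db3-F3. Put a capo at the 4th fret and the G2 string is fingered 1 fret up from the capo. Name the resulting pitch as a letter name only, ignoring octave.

The capo raises the open G2 by 4 semitones to B2; fretting 1 more gives G2 + 4 + 1 = G2 + 5 semitones, landing on C.

C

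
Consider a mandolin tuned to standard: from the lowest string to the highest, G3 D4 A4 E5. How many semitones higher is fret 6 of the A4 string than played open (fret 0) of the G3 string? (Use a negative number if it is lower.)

20 semitones

A4 at fret 6 → D#5 (MIDI 75); G3 at fret 0 → G3 (MIDI 55).
75 − 55 = 20, so the two pitches are 20 semitones apart.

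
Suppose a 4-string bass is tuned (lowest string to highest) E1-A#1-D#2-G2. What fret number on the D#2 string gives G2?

4

G2 is 4 semitones above the open D#2 (D#–E–F–F#–G), so it sits at fret 4.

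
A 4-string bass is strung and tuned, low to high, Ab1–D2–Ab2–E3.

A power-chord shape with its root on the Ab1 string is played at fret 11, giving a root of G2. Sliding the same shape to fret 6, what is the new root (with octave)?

D2

Moving from fret 11 to fret 6 shifts the root by -5 semitones.
G2 down 5 semitones is D2.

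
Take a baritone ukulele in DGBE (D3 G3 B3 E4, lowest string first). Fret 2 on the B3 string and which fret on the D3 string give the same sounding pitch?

B3 at fret 2 is B3 + 2 semitones = C#4.
The open D3 string is 9 semitones below the open B3, so the same pitch on the D3 string lies at fret 2 + 9 = 11.

11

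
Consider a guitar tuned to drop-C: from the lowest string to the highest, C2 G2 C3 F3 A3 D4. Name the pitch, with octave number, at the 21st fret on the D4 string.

D4 is MIDI 62. Adding 21 gives 83, which is B5.

B5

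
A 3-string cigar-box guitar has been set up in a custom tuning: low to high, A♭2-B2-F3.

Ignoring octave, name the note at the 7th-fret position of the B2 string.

G♭

The open B2 string plus 7 semitones: B–C–Db–D–Eb–E–F–Gb.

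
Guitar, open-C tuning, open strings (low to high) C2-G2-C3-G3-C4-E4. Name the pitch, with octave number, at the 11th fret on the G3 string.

F#4

The open G3 string plus 11 semitones: G–G#–A–A#–…–E–F–F#.
The walk passes from B into C once, so the octave number goes from 3 to 4.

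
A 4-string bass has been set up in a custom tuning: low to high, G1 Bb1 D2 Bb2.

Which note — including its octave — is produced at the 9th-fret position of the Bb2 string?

The open Bb2 string plus 9 semitones: Bb–B–C–Db–D–Eb–E–F–Gb–G.
The walk passes from B into C once, so the octave number goes from 2 to 3.

G3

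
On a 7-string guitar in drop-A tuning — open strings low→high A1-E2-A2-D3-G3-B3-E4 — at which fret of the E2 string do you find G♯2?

4

G♯2 is 4 semitones above the open E2 (E–F–F#–G–G#), so it sits at fret 4.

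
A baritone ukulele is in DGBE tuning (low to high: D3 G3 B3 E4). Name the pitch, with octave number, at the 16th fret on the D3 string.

F#4

The open D3 string plus 16 semitones: D–D#–E–F–…–E–F–F#.
The walk passes from B into C once, so the octave number goes from 3 to 4.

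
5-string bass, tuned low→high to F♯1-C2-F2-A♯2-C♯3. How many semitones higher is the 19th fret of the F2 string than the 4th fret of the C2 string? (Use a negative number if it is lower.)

20 semitones

F2 at fret 19 → C4 (MIDI 60); C2 at fret 4 → E2 (MIDI 40).
60 − 40 = 20, so the two pitches are 20 semitones apart.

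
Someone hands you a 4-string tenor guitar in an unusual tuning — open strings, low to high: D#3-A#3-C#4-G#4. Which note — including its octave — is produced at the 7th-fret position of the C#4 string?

C#4 is MIDI 61. Adding 7 gives 68, which is G#4.
(Equivalently spelled Ab4.)

G#4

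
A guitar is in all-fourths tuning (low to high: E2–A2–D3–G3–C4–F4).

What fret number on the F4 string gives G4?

G4 is 2 semitones above the open F4 (F–F#–G), so it sits at fret 2.

2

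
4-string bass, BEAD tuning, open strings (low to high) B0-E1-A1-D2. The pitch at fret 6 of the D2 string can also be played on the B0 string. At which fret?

D2 at fret 6 is D2 + 6 semitones = G♯2.
The open B0 string is 15 semitones below the open D2, so the same pitch on the B0 string lies at fret 6 + 15 = 21.

21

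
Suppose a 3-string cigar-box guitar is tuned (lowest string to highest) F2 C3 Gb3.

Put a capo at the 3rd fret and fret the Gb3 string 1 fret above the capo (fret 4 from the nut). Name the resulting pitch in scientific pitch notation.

The capo raises the open Gb3 by 3 semitones to A3; fretting 1 more gives Gb3 + 3 + 1 = Gb3 + 4 semitones = Bb3.

Bb3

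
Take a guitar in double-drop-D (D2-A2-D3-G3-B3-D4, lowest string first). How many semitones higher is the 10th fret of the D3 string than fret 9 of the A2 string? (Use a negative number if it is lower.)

D3 at fret 10 → C4 (MIDI 60); A2 at fret 9 → F#3 (MIDI 54).
60 − 54 = 6, so the two pitches are 6 semitones apart.

6 semitones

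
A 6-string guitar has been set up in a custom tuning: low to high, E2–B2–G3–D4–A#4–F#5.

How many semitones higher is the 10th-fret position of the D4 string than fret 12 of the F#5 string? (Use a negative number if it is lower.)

D4 at fret 10 → C5 (MIDI 72); F#5 at fret 12 → F#6 (MIDI 90).
72 − 90 = -18, so the two pitches are 18 semitones apart.

-18 semitones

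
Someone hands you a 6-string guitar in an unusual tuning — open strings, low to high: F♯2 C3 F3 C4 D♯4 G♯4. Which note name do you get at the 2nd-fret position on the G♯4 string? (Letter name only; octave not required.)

A♯

G♯4 is MIDI 68. Adding 2 gives 70; 70 mod 12 = 10, i.e. A♯.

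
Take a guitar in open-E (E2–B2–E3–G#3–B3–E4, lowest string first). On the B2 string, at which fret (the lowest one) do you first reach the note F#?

From B2, count semitones up the chromatic scale until reaching F#: B–C–C#–D–D#–E–F–F# — 7 steps.

7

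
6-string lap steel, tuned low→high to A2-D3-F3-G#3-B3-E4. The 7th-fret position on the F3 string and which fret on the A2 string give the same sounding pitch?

15

Fret 7 on F3 is MIDI 53 + 7 = 60 (C4). On the A2 string (open MIDI 45), that pitch is 60 − 45 = fret 15.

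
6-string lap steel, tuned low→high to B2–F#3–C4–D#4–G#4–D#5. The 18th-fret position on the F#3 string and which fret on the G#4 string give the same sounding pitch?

F#3 at fret 18 is F#3 + 18 semitones = C5.
The open G#4 string is 14 semitones above the open F#3, so the same pitch on the G#4 string lies at fret 18 − 14 = 4.

4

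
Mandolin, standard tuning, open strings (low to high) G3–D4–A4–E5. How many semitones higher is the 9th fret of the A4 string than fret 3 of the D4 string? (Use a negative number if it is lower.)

13 semitones

A4 at fret 9 → F#5 (MIDI 78); D4 at fret 3 → F4 (MIDI 65).
78 − 65 = 13, so the two pitches are 13 semitones apart.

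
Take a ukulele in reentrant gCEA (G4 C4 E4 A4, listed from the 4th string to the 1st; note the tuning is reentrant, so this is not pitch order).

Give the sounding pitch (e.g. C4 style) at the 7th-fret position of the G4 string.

The open G4 string plus 7 semitones: G–G#–A–A#–B–C–C#–D.
The walk passes from B into C once, so the octave number goes from 4 to 5.

D5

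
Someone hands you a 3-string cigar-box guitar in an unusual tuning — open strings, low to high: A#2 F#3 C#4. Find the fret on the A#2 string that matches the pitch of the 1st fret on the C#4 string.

16

C#4 at fret 1 is C#4 + 1 semitone = D4.
The open A#2 string is 15 semitones below the open C#4, so the same pitch on the A#2 string lies at fret 1 + 15 = 16.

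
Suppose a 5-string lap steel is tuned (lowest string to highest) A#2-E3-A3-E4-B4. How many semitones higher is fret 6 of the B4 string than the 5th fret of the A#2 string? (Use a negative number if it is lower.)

B4 at fret 6 → F5 (MIDI 77); A#2 at fret 5 → D#3 (MIDI 51).
77 − 51 = 26, so the two pitches are 26 semitones apart.

26 semitones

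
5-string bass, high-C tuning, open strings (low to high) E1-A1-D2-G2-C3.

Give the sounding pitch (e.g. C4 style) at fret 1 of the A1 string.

The open A1 string plus 1 semitone: A–A#.
No B→C boundary is crossed, so the octave stays at 1.

A#1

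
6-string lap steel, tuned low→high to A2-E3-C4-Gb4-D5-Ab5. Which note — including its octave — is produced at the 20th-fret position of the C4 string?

Ab5

C4 is MIDI 60. Adding 20 gives 80, which is Ab5.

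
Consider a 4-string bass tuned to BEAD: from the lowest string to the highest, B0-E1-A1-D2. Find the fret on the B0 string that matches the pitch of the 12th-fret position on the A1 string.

22

Fret 12 on A1 is MIDI 33 + 12 = 45 (A2). On the B0 string (open MIDI 23), that pitch is 45 − 23 = fret 22.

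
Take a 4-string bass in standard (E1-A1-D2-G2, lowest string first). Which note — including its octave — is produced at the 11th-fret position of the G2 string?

The open G2 string plus 11 semitones: G–G#–A–A#–…–E–F–F#.
The walk passes from B into C once, so the octave number goes from 2 to 3.

F♯3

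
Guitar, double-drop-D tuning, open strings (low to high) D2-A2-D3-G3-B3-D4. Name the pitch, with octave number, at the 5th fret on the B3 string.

B3 is MIDI 59. Adding 5 gives 64, which is E4.

E4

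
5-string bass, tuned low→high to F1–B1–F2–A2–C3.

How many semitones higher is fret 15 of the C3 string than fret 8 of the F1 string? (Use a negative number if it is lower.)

C3 at fret 15 → D#4 (MIDI 63); F1 at fret 8 → C#2 (MIDI 37).
63 − 37 = 26, so the two pitches are 26 semitones apart.

26 semitones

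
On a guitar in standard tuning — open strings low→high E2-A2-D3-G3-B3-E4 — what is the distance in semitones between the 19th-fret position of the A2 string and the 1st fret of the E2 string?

A2 at fret 19 → E4 (MIDI 64); E2 at fret 1 → F2 (MIDI 41).
64 − 41 = 23, so the two pitches are 23 semitones apart, with E4 the higher.

23 semitones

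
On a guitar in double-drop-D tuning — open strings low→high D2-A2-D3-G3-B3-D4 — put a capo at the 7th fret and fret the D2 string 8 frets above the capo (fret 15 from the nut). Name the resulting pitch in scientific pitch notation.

The capo raises the open D2 by 7 semitones to A2; fretting 8 more gives D2 + 7 + 8 = D2 + 15 semitones = F3.

F3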